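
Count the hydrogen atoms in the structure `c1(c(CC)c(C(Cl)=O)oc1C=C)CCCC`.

17

Hydrogens are implicit in SMILES; fill each atom to its normal valence:
  5 × C: 2 H each → 10
  4 × C (aromatic): no H
  2 × C: 3 H each → 6
  1 × C: 1 H
  1 × C: no H
  1 × Cl: no H
  1 × O (aromatic): no H
  1 × O: no H
  Total hydrogens = 17.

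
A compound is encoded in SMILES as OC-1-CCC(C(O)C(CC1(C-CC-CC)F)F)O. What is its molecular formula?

Heavy atoms from the SMILES: 13 C, 2 F, 3 O.
Implicit hydrogens by atom environment:
  7 × C: 2 H each → 14
  4 × C: 1 H each → 4
  3 × O: 1 H each → 3
  2 × F: no H
  1 × C: 3 H
  1 × C: no H
  Total hydrogens = 24.
Molecular formula: C13H24F2O3

C13H24F2O3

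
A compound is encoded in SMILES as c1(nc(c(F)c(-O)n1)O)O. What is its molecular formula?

C4H3FN2O3

Heavy atoms from the SMILES: 4 C, 1 F, 2 N, 3 O.
Implicit hydrogens by atom environment:
  4 × C (aromatic): no H
  3 × O: 1 H each → 3
  2 × N (aromatic): no H
  1 × F: no H
  Total hydrogens = 3.
Molecular formula: C4H3FN2O3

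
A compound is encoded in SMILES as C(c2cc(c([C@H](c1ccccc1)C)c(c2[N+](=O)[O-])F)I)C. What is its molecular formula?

Heavy atoms from the SMILES: 16 C, 1 F, 1 I, 1 N, 2 O.
Implicit hydrogens by atom environment:
  6 × C (aromatic): 1 H each → 6
  6 × C (aromatic): no H
  2 × C: 3 H each → 6
  1 × C: 2 H
  1 × C: 1 H
  1 × F: no H
  1 × I: no H
  1 × N (charge +1): no H
  1 × O: no H
  1 × O (charge -1): no H
  Total hydrogens = 15.
Molecular formula: C16H15FINO2

C16H15FINO2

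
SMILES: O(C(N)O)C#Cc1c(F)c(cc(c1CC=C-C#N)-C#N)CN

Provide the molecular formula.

Heavy atoms from the SMILES: 15 C, 1 F, 4 N, 2 O.
Implicit hydrogens by atom environment:
  5 × C (aromatic): no H
  4 × C: no H
  3 × C: 1 H each → 3
  2 × C: 2 H each → 4
  2 × N: 2 H each → 4
  2 × N: no H
  1 × C (aromatic): 1 H
  1 × F: no H
  1 × O: 1 H
  1 × O: no H
  Total hydrogens = 13.
Molecular formula: C15H13FN4O2

C15H13FN4O2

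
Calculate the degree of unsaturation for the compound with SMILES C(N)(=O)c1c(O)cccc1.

Molecular formula from the SMILES: C7H7NO2.
DoU = (2C + 2 + N − H − X)/2 = (2·7 + 2 + 1 − 7 − 0)/2 = 10/2 = 5.
(Structurally: 1 ring(s) + 4 π bond(s) = 5.)

5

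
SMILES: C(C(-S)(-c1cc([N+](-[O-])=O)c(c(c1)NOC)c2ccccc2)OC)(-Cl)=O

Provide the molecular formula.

C16H15ClN2O5S

Heavy atoms from the SMILES: 16 C, 1 Cl, 2 N, 5 O, 1 S.
Implicit hydrogens by atom environment:
  7 × C (aromatic): 1 H each → 7
  5 × C (aromatic): no H
  4 × O: no H
  2 × C: 3 H each → 6
  2 × C: no H
  1 × Cl: no H
  1 × N: 1 H
  1 × N (charge +1): no H
  1 × O (charge -1): no H
  1 × S: 1 H
  Total hydrogens = 15.
Molecular formula: C16H15ClN2O5S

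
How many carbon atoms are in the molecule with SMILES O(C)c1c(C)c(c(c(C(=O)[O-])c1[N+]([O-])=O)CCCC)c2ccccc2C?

20

The symbol for carbon appears 20 times in the SMILES. Lowercase c denotes aromatic carbon and counts toward C.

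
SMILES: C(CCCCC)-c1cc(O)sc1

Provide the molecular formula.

Heavy atoms from the SMILES: 10 C, 1 O, 1 S.
Implicit hydrogens by atom environment:
  5 × C: 2 H each → 10
  2 × C (aromatic): 1 H each → 2
  2 × C (aromatic): no H
  1 × C: 3 H
  1 × O: 1 H
  1 × S (aromatic): no H
  Total hydrogens = 16.
Molecular formula: C10H16OS

C10H16OS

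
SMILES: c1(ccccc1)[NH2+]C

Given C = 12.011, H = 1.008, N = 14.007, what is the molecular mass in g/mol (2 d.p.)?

Molecular formula: C7H10N+.
M = 7×12.011 + 10×1.008 + 1×14.007 = 108.16 g/mol.

108.16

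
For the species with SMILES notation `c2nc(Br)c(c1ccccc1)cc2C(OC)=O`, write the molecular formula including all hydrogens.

Heavy atoms from the SMILES: 1 Br, 13 C, 1 N, 2 O.
Implicit hydrogens by atom environment:
  7 × C (aromatic): 1 H each → 7
  4 × C (aromatic): no H
  2 × O: no H
  1 × Br: no H
  1 × C: 3 H
  1 × C: no H
  1 × N (aromatic): no H
  Total hydrogens = 10.
Molecular formula: C13H10BrNO2

C13H10BrNO2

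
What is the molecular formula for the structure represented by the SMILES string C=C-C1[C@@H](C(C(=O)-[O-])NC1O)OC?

C8H12NO4-

Heavy atoms from the SMILES: 8 C, 1 N, 4 O.
Implicit hydrogens by atom environment:
  5 × C: 1 H each → 5
  2 × O: no H
  1 × C: 3 H
  1 × C: 2 H
  1 × C: no H
  1 × N: 1 H
  1 × O: 1 H
  1 × O (charge -1): no H
  Total hydrogens = 12.
Net charge -1.
Molecular formula: C8H12NO4-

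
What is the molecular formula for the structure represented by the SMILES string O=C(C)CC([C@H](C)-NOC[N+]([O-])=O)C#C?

C9H14N2O4

Heavy atoms from the SMILES: 9 C, 2 N, 4 O.
Implicit hydrogens by atom environment:
  3 × C: 1 H each → 3
  3 × O: no H
  2 × C: 3 H each → 6
  2 × C: 2 H each → 4
  2 × C: no H
  1 × N: 1 H
  1 × N (charge +1): no H
  1 × O (charge -1): no H
  Total hydrogens = 14.
Molecular formula: C9H14N2O4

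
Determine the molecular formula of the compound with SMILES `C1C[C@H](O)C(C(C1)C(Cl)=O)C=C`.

Heavy atoms from the SMILES: 9 C, 1 Cl, 2 O.
Implicit hydrogens by atom environment:
  4 × C: 2 H each → 8
  4 × C: 1 H each → 4
  1 × C: no H
  1 × Cl: no H
  1 × O: 1 H
  1 × O: no H
  Total hydrogens = 13.
Molecular formula: C9H13ClO2

C9H13ClO2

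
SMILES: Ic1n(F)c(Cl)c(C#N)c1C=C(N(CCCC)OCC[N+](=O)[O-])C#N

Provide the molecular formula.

C14H14ClFIN5O3

Heavy atoms from the SMILES: 14 C, 1 Cl, 1 F, 1 I, 5 N, 3 O.
Implicit hydrogens by atom environment:
  5 × C: 2 H each → 10
  4 × C (aromatic): no H
  3 × C: no H
  3 × N: no H
  2 × O: no H
  1 × C: 3 H
  1 × C: 1 H
  1 × Cl: no H
  1 × F: no H
  1 × I: no H
  1 × N (aromatic): no H
  1 × N (charge +1): no H
  1 × O (charge -1): no H
  Total hydrogens = 14.
Molecular formula: C14H14ClFIN5O3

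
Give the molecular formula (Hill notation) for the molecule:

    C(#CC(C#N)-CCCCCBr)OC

C10H14BrNO

Heavy atoms from the SMILES: 1 Br, 10 C, 1 N, 1 O.
Implicit hydrogens by atom environment:
  5 × C: 2 H each → 10
  3 × C: no H
  1 × Br: no H
  1 × C: 3 H
  1 × C: 1 H
  1 × N: no H
  1 × O: no H
  Total hydrogens = 14.
Molecular formula: C10H14BrNO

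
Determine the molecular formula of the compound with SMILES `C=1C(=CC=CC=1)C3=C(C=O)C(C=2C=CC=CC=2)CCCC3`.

Heavy atoms from the SMILES: 20 C, 1 O.
Implicit hydrogens by atom environment:
  10 × C (aromatic): 1 H each → 10
  4 × C: 2 H each → 8
  2 × C: 1 H each → 2
  2 × C: no H
  2 × C (aromatic): no H
  1 × O: no H
  Total hydrogens = 20.
Molecular formula: C20H20O

C20H20O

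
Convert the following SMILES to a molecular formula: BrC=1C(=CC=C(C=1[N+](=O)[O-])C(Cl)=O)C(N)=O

C8H4BrClN2O4

Heavy atoms from the SMILES: 1 Br, 8 C, 1 Cl, 2 N, 4 O.
Implicit hydrogens by atom environment:
  4 × C (aromatic): no H
  3 × O: no H
  2 × C (aromatic): 1 H each → 2
  2 × C: no H
  1 × Br: no H
  1 × Cl: no H
  1 × N: 2 H
  1 × N (charge +1): no H
  1 × O (charge -1): no H
  Total hydrogens = 4.
Molecular formula: C8H4BrClN2O4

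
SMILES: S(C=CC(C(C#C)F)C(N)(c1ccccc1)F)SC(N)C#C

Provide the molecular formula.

Heavy atoms from the SMILES: 16 C, 2 F, 2 N, 2 S.
Implicit hydrogens by atom environment:
  7 × C: 1 H each → 7
  5 × C (aromatic): 1 H each → 5
  3 × C: no H
  2 × F: no H
  2 × N: 2 H each → 4
  2 × S: no H
  1 × C (aromatic): no H
  Total hydrogens = 16.
Molecular formula: C16H16F2N2S2

C16H16F2N2S2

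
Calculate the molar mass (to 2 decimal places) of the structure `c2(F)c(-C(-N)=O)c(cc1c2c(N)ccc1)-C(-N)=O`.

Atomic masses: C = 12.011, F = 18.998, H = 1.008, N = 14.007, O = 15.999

247.23

Molecular formula: C12H10FN3O2.
M = 12×12.011 + 1×18.998 + 10×1.008 + 3×14.007 + 2×15.999 = 247.23 g/mol.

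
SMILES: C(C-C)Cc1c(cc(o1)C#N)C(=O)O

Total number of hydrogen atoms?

Hydrogens are implicit in SMILES; fill each atom to its normal valence:
  3 × C: 2 H each → 6
  3 × C (aromatic): no H
  2 × C: no H
  1 × C: 3 H
  1 × C (aromatic): 1 H
  1 × N: no H
  1 × O: 1 H
  1 × O (aromatic): no H
  1 × O: no H
  Total hydrogens = 11.

11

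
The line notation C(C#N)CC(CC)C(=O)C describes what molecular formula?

C8H13NO

Heavy atoms from the SMILES: 8 C, 1 N, 1 O.
Implicit hydrogens by atom environment:
  3 × C: 2 H each → 6
  2 × C: 3 H each → 6
  2 × C: no H
  1 × C: 1 H
  1 × N: no H
  1 × O: no H
  Total hydrogens = 13.
Molecular formula: C8H13NO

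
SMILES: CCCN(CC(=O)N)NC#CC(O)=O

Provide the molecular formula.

C8H13N3O3

Heavy atoms from the SMILES: 8 C, 3 N, 3 O.
Implicit hydrogens by atom environment:
  4 × C: no H
  3 × C: 2 H each → 6
  2 × O: no H
  1 × C: 3 H
  1 × N: 2 H
  1 × N: 1 H
  1 × N: no H
  1 × O: 1 H
  Total hydrogens = 13.
Molecular formula: C8H13N3O3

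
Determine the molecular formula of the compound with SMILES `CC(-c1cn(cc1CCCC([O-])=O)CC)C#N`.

Heavy atoms from the SMILES: 13 C, 2 N, 2 O.
Implicit hydrogens by atom environment:
  4 × C: 2 H each → 8
  2 × C: 3 H each → 6
  2 × C (aromatic): 1 H each → 2
  2 × C (aromatic): no H
  2 × C: no H
  1 × C: 1 H
  1 × N (aromatic): no H
  1 × N: no H
  1 × O: no H
  1 × O (charge -1): no H
  Total hydrogens = 17.
Net charge -1.
Molecular formula: C13H17N2O2-

C13H17N2O2-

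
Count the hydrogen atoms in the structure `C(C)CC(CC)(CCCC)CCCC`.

Hydrogens are implicit in SMILES; fill each atom to its normal valence:
  9 × C: 2 H each → 18
  4 × C: 3 H each → 12
  1 × C: no H
  Total hydrogens = 30.

30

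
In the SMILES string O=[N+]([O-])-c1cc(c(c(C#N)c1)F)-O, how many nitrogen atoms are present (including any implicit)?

2

The symbol for nitrogen appears 2 times in the SMILES.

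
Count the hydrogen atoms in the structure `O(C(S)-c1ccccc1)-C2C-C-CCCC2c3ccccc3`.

Hydrogens are implicit in SMILES; fill each atom to its normal valence:
  10 × C (aromatic): 1 H each → 10
  5 × C: 2 H each → 10
  3 × C: 1 H each → 3
  2 × C (aromatic): no H
  1 × O: no H
  1 × S: 1 H
  Total hydrogens = 24.

24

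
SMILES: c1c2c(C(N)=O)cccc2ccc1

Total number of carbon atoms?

11

The symbol for carbon appears 11 times in the SMILES. Lowercase c denotes aromatic carbon and counts toward C.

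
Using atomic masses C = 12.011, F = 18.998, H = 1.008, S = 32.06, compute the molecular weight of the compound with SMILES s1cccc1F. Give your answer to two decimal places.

102.13

Molecular formula: C4H3FS.
M = 4×12.011 + 1×18.998 + 3×1.008 + 1×32.06 = 102.13 g/mol.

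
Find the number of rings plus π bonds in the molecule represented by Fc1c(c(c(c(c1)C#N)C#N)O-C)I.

8

Molecular formula from the SMILES: C9H4FIN2O.
DoU = (2C + 2 + N − H − X)/2 = (2·9 + 2 + 2 − 4 − 2)/2 = 16/2 = 8.
(Structurally: 1 ring(s) + 7 π bond(s) = 8.)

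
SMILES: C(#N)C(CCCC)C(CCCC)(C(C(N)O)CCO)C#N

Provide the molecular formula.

Heavy atoms from the SMILES: 16 C, 3 N, 2 O.
Implicit hydrogens by atom environment:
  8 × C: 2 H each → 16
  3 × C: 1 H each → 3
  3 × C: no H
  2 × C: 3 H each → 6
  2 × N: no H
  2 × O: 1 H each → 2
  1 × N: 2 H
  Total hydrogens = 29.
Molecular formula: C16H29N3O2

C16H29N3O2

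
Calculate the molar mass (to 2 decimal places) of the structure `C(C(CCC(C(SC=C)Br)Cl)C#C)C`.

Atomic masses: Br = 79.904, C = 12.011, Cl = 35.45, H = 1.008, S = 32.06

Molecular formula: C11H16BrClS.
M = 1×79.904 + 11×12.011 + 1×35.45 + 16×1.008 + 1×32.06 = 295.66 g/mol.

295.66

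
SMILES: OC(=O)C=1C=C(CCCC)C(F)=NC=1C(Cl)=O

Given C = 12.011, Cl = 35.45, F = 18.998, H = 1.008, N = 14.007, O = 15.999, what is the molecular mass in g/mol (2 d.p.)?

259.66

Molecular formula: C11H11ClFNO3.
M = 11×12.011 + 1×35.45 + 1×18.998 + 11×1.008 + 1×14.007 + 3×15.999 = 259.66 g/mol.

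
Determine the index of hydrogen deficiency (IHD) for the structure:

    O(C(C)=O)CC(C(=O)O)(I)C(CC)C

2

Molecular formula from the SMILES: C9H15IO4.
DoU = (2C + 2 + N − H − X)/2 = (2·9 + 2 + 0 − 15 − 1)/2 = 4/2 = 2.
(Structurally: 0 ring(s) + 2 π bond(s) = 2.)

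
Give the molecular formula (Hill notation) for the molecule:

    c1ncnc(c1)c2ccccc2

Heavy atoms from the SMILES: 10 C, 2 N.
Implicit hydrogens by atom environment:
  8 × C (aromatic): 1 H each → 8
  2 × C (aromatic): no H
  2 × N (aromatic): no H
  Total hydrogens = 8.
Molecular formula: C10H8N2

C10H8N2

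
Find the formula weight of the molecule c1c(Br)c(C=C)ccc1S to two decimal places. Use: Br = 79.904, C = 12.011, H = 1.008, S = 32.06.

215.11

Molecular formula: C8H7BrS.
M = 1×79.904 + 8×12.011 + 7×1.008 + 1×32.06 = 215.11 g/mol.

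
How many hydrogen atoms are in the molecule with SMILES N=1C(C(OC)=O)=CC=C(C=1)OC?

9

Hydrogens are implicit in SMILES; fill each atom to its normal valence:
  3 × C (aromatic): 1 H each → 3
  3 × O: no H
  2 × C: 3 H each → 6
  2 × C (aromatic): no H
  1 × C: no H
  1 × N (aromatic): no H
  Total hydrogens = 9.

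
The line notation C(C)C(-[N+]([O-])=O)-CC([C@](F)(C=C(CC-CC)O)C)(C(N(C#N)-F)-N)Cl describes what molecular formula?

C15H25ClF2N4O3

Heavy atoms from the SMILES: 15 C, 1 Cl, 2 F, 4 N, 3 O.
Implicit hydrogens by atom environment:
  5 × C: 2 H each → 10
  4 × C: no H
  3 × C: 3 H each → 9
  3 × C: 1 H each → 3
  2 × F: no H
  2 × N: no H
  1 × Cl: no H
  1 × N: 2 H
  1 × N (charge +1): no H
  1 × O: 1 H
  1 × O: no H
  1 × O (charge -1): no H
  Total hydrogens = 25.
Molecular formula: C15H25ClF2N4O3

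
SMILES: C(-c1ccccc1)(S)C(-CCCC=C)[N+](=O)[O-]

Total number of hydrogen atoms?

17

Hydrogens are implicit in SMILES; fill each atom to its normal valence:
  5 × C (aromatic): 1 H each → 5
  4 × C: 2 H each → 8
  3 × C: 1 H each → 3
  1 × C (aromatic): no H
  1 × N (charge +1): no H
  1 × O: no H
  1 × O (charge -1): no H
  1 × S: 1 H
  Total hydrogens = 17.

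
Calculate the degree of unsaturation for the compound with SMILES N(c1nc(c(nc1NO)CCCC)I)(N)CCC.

Molecular formula from the SMILES: C11H20IN5O.
DoU = (2C + 2 + N − H − X)/2 = (2·11 + 2 + 5 − 20 − 1)/2 = 8/2 = 4.
(Structurally: 1 ring(s) + 3 π bond(s) = 4.)

4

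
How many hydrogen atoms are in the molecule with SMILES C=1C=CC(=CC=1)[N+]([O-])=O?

5

Hydrogens are implicit in SMILES; fill each atom to its normal valence:
  5 × C (aromatic): 1 H each → 5
  1 × C (aromatic): no H
  1 × N (charge +1): no H
  1 × O: no H
  1 × O (charge -1): no H
  Total hydrogens = 5.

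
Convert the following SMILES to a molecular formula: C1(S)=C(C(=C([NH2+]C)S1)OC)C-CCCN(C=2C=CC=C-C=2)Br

C16H22BrN2OS2+

Heavy atoms from the SMILES: 1 Br, 16 C, 2 N, 1 O, 2 S.
Implicit hydrogens by atom environment:
  5 × C (aromatic): 1 H each → 5
  5 × C (aromatic): no H
  4 × C: 2 H each → 8
  2 × C: 3 H each → 6
  1 × Br: no H
  1 × N (charge +1): 2 H
  1 × N: no H
  1 × O: no H
  1 × S: 1 H
  1 × S (aromatic): no H
  Total hydrogens = 22.
Net charge +1.
Molecular formula: C16H22BrN2OS2+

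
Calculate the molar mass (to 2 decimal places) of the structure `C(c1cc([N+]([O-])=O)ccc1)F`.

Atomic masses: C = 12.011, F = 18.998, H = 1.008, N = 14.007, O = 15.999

155.13

Molecular formula: C7H6FNO2.
M = 7×12.011 + 1×18.998 + 6×1.008 + 1×14.007 + 2×15.999 = 155.13 g/mol.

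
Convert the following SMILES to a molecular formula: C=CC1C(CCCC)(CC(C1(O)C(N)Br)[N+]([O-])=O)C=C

C14H23BrN2O3

Heavy atoms from the SMILES: 1 Br, 14 C, 2 N, 3 O.
Implicit hydrogens by atom environment:
  6 × C: 2 H each → 12
  5 × C: 1 H each → 5
  2 × C: no H
  1 × Br: no H
  1 × C: 3 H
  1 × N: 2 H
  1 × N (charge +1): no H
  1 × O: 1 H
  1 × O: no H
  1 × O (charge -1): no H
  Total hydrogens = 23.
Molecular formula: C14H23BrN2O3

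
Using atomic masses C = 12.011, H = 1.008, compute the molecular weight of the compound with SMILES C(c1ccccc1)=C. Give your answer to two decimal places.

Molecular formula: C8H8.
M = 8×12.011 + 8×1.008 = 104.15 g/mol.

104.15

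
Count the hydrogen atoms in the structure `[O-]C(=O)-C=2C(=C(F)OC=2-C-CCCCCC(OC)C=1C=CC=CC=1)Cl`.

21

Hydrogens are implicit in SMILES; fill each atom to its normal valence:
  6 × C: 2 H each → 12
  5 × C (aromatic): 1 H each → 5
  5 × C (aromatic): no H
  2 × O: no H
  1 × C: 3 H
  1 × C: 1 H
  1 × C: no H
  1 × Cl: no H
  1 × F: no H
  1 × O (aromatic): no H
  1 × O (charge -1): no H
  Total hydrogens = 21.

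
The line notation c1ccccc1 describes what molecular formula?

Heavy atoms from the SMILES: 6 C.
Implicit hydrogens by atom environment:
  6 × C (aromatic): 1 H each → 6
  Total hydrogens = 6.
Molecular formula: C6H6

C6H6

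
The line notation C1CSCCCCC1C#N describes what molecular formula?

Heavy atoms from the SMILES: 8 C, 1 N, 1 S.
Implicit hydrogens by atom environment:
  6 × C: 2 H each → 12
  1 × C: 1 H
  1 × C: no H
  1 × N: no H
  1 × S: no H
  Total hydrogens = 13.
Molecular formula: C8H13NS

C8H13NS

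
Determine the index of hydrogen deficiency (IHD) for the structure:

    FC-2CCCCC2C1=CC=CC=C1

Molecular formula from the SMILES: C12H15F.
DoU = (2C + 2 + N − H − X)/2 = (2·12 + 2 + 0 − 15 − 1)/2 = 10/2 = 5.
(Structurally: 2 ring(s) + 3 π bond(s) = 5.)

5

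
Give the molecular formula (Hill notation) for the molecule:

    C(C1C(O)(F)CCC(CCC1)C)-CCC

Heavy atoms from the SMILES: 13 C, 1 F, 1 O.
Implicit hydrogens by atom environment:
  8 × C: 2 H each → 16
  2 × C: 3 H each → 6
  2 × C: 1 H each → 2
  1 × C: no H
  1 × F: no H
  1 × O: 1 H
  Total hydrogens = 25.
Molecular formula: C13H25FO

C13H25FO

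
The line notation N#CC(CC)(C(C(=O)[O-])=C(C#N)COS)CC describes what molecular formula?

C11H13N2O3S-

Heavy atoms from the SMILES: 11 C, 2 N, 3 O, 1 S.
Implicit hydrogens by atom environment:
  6 × C: no H
  3 × C: 2 H each → 6
  2 × C: 3 H each → 6
  2 × N: no H
  2 × O: no H
  1 × O (charge -1): no H
  1 × S: 1 H
  Total hydrogens = 13.
Net charge -1.
Molecular formula: C11H13N2O3S-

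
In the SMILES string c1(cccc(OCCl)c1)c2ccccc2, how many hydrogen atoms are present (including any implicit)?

Hydrogens are implicit in SMILES; fill each atom to its normal valence:
  9 × C (aromatic): 1 H each → 9
  3 × C (aromatic): no H
  1 × C: 2 H
  1 × Cl: no H
  1 × O: no H
  Total hydrogens = 11.

11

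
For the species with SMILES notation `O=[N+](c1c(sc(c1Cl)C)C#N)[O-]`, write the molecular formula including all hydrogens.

C6H3ClN2O2S

Heavy atoms from the SMILES: 6 C, 1 Cl, 2 N, 2 O, 1 S.
Implicit hydrogens by atom environment:
  4 × C (aromatic): no H
  1 × C: 3 H
  1 × C: no H
  1 × Cl: no H
  1 × N (charge +1): no H
  1 × N: no H
  1 × O: no H
  1 × O (charge -1): no H
  1 × S (aromatic): no H
  Total hydrogens = 3.
Molecular formula: C6H3ClN2O2S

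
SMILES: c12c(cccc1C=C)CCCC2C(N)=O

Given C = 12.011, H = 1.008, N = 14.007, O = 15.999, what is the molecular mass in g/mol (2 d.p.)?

201.27

Molecular formula: C13H15NO.
M = 13×12.011 + 15×1.008 + 1×14.007 + 1×15.999 = 201.27 g/mol.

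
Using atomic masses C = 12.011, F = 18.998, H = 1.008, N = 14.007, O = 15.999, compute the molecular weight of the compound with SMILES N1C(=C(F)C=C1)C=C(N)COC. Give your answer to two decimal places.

Molecular formula: C8H11FN2O.
M = 8×12.011 + 1×18.998 + 11×1.008 + 2×14.007 + 1×15.999 = 170.19 g/mol.

170.19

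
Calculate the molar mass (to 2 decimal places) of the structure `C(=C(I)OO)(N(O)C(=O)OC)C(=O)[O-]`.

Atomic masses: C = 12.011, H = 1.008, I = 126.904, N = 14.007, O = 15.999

Molecular formula: C5H5INO7-.
M = 5×12.011 + 5×1.008 + 1×126.904 + 1×14.007 + 7×15.999 = 318.00 g/mol.

318.00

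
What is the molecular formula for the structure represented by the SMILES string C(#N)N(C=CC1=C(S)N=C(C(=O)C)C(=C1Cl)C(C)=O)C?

Heavy atoms from the SMILES: 13 C, 1 Cl, 3 N, 2 O, 1 S.
Implicit hydrogens by atom environment:
  5 × C (aromatic): no H
  3 × C: 3 H each → 9
  3 × C: no H
  2 × C: 1 H each → 2
  2 × N: no H
  2 × O: no H
  1 × Cl: no H
  1 × N (aromatic): no H
  1 × S: 1 H
  Total hydrogens = 12.
Molecular formula: C13H12ClN3O2S

C13H12ClN3O2S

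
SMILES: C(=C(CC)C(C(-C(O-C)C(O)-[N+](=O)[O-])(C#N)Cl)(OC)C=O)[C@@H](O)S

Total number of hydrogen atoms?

19

Hydrogens are implicit in SMILES; fill each atom to its normal valence:
  5 × C: 1 H each → 5
  4 × C: no H
  4 × O: no H
  3 × C: 3 H each → 9
  2 × O: 1 H each → 2
  1 × C: 2 H
  1 × Cl: no H
  1 × N: no H
  1 × N (charge +1): no H
  1 × O (charge -1): no H
  1 × S: 1 H
  Total hydrogens = 19.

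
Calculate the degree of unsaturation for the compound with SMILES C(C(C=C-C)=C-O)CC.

2

Molecular formula from the SMILES: C8H14O.
DoU = (2C + 2 + N − H − X)/2 = (2·8 + 2 + 0 − 14 − 0)/2 = 4/2 = 2.
(Structurally: 0 ring(s) + 2 π bond(s) = 2.)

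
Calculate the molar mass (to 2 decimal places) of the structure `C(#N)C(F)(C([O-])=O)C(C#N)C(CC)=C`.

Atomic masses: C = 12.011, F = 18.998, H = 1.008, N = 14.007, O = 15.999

195.17

Molecular formula: C9H8FN2O2-.
M = 9×12.011 + 1×18.998 + 8×1.008 + 2×14.007 + 2×15.999 = 195.17 g/mol.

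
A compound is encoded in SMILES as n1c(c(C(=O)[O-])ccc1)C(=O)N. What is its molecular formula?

Heavy atoms from the SMILES: 7 C, 2 N, 3 O.
Implicit hydrogens by atom environment:
  3 × C (aromatic): 1 H each → 3
  2 × C (aromatic): no H
  2 × C: no H
  2 × O: no H
  1 × N: 2 H
  1 × N (aromatic): no H
  1 × O (charge -1): no H
  Total hydrogens = 5.
Net charge -1.
Molecular formula: C7H5N2O3-

C7H5N2O3-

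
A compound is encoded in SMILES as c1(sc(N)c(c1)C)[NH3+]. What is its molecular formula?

Heavy atoms from the SMILES: 5 C, 2 N, 1 S.
Implicit hydrogens by atom environment:
  3 × C (aromatic): no H
  1 × C: 3 H
  1 × C (aromatic): 1 H
  1 × N (charge +1): 3 H
  1 × N: 2 H
  1 × S (aromatic): no H
  Total hydrogens = 9.
Net charge +1.
Molecular formula: C5H9N2S+

C5H9N2S+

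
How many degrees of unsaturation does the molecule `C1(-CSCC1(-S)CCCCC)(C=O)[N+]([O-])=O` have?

Molecular formula from the SMILES: C10H17NO3S2.
DoU = (2C + 2 + N − H − X)/2 = (2·10 + 2 + 1 − 17 − 0)/2 = 6/2 = 3.
(Structurally: 1 ring(s) + 2 π bond(s) = 3.)

3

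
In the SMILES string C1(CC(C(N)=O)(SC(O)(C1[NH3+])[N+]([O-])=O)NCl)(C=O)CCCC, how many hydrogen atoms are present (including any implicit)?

20

Hydrogens are implicit in SMILES; fill each atom to its normal valence:
  4 × C: 2 H each → 8
  4 × C: no H
  3 × O: no H
  2 × C: 1 H each → 2
  1 × C: 3 H
  1 × Cl: no H
  1 × N (charge +1): 3 H
  1 × N: 2 H
  1 × N: 1 H
  1 × N (charge +1): no H
  1 × O: 1 H
  1 × O (charge -1): no H
  1 × S: no H
  Total hydrogens = 20.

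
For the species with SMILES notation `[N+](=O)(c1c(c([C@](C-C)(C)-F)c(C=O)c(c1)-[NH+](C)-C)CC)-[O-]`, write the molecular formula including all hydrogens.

Heavy atoms from the SMILES: 15 C, 1 F, 2 N, 3 O.
Implicit hydrogens by atom environment:
  5 × C: 3 H each → 15
  5 × C (aromatic): no H
  2 × C: 2 H each → 4
  2 × O: no H
  1 × C (aromatic): 1 H
  1 × C: 1 H
  1 × C: no H
  1 × F: no H
  1 × N (charge +1): 1 H
  1 × N (charge +1): no H
  1 × O (charge -1): no H
  Total hydrogens = 22.
Net charge +1.
Molecular formula: C15H22FN2O3+

C15H22FN2O3+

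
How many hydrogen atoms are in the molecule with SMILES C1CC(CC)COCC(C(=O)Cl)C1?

17

Hydrogens are implicit in SMILES; fill each atom to its normal valence:
  6 × C: 2 H each → 12
  2 × C: 1 H each → 2
  2 × O: no H
  1 × C: 3 H
  1 × C: no H
  1 × Cl: no H
  Total hydrogens = 17.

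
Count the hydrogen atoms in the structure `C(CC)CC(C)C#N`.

Hydrogens are implicit in SMILES; fill each atom to its normal valence:
  3 × C: 2 H each → 6
  2 × C: 3 H each → 6
  1 × C: 1 H
  1 × C: no H
  1 × N: no H
  Total hydrogens = 13.

13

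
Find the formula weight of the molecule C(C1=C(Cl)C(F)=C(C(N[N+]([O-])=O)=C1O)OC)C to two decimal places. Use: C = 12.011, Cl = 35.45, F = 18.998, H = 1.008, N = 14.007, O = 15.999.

264.64

Molecular formula: C9H10ClFN2O4.
M = 9×12.011 + 1×35.45 + 1×18.998 + 10×1.008 + 2×14.007 + 4×15.999 = 264.64 g/mol.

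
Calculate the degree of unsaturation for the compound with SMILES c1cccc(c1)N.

Molecular formula from the SMILES: C6H7N.
DoU = (2C + 2 + N − H − X)/2 = (2·6 + 2 + 1 − 7 − 0)/2 = 8/2 = 4.
(Structurally: 1 ring(s) + 3 π bond(s) = 4.)

4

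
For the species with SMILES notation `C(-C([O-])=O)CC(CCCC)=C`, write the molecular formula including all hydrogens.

Heavy atoms from the SMILES: 9 C, 2 O.
Implicit hydrogens by atom environment:
  6 × C: 2 H each → 12
  2 × C: no H
  1 × C: 3 H
  1 × O: no H
  1 × O (charge -1): no H
  Total hydrogens = 15.
Net charge -1.
Molecular formula: C9H15O2-

C9H15O2-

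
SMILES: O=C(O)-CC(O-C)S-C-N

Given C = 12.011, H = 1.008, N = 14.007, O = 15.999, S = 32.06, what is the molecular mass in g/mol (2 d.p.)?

165.21

Molecular formula: C5H11NO3S.
M = 5×12.011 + 11×1.008 + 1×14.007 + 3×15.999 + 1×32.06 = 165.21 g/mol.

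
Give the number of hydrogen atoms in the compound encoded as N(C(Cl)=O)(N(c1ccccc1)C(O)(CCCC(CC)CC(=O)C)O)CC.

Hydrogens are implicit in SMILES; fill each atom to its normal valence:
  6 × C: 2 H each → 12
  5 × C (aromatic): 1 H each → 5
  3 × C: 3 H each → 9
  3 × C: no H
  2 × N: no H
  2 × O: 1 H each → 2
  2 × O: no H
  1 × C: 1 H
  1 × C (aromatic): no H
  1 × Cl: no H
  Total hydrogens = 29.

29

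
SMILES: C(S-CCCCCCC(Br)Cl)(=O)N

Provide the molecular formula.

C8H15BrClNOS

Heavy atoms from the SMILES: 1 Br, 8 C, 1 Cl, 1 N, 1 O, 1 S.
Implicit hydrogens by atom environment:
  6 × C: 2 H each → 12
  1 × Br: no H
  1 × C: 1 H
  1 × C: no H
  1 × Cl: no H
  1 × N: 2 H
  1 × O: no H
  1 × S: no H
  Total hydrogens = 15.
Molecular formula: C8H15BrClNOS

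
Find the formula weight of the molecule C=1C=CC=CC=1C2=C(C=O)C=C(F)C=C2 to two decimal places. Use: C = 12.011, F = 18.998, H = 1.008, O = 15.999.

200.21

Molecular formula: C13H9FO.
M = 13×12.011 + 1×18.998 + 9×1.008 + 1×15.999 = 200.21 g/mol.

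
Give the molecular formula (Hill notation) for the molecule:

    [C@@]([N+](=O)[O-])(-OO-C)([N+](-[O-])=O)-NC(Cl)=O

Heavy atoms from the SMILES: 3 C, 1 Cl, 3 N, 7 O.
Implicit hydrogens by atom environment:
  5 × O: no H
  2 × C: no H
  2 × N (charge +1): no H
  2 × O (charge -1): no H
  1 × C: 3 H
  1 × Cl: no H
  1 × N: 1 H
  Total hydrogens = 4.
Molecular formula: C3H4ClN3O7

C3H4ClN3O7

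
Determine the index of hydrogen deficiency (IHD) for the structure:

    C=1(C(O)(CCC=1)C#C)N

4

Molecular formula from the SMILES: C7H9NO.
DoU = (2C + 2 + N − H − X)/2 = (2·7 + 2 + 1 − 9 − 0)/2 = 8/2 = 4.
(Structurally: 1 ring(s) + 3 π bond(s) = 4.)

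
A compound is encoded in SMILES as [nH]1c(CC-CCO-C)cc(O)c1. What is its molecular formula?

C9H15NO2

Heavy atoms from the SMILES: 9 C, 1 N, 2 O.
Implicit hydrogens by atom environment:
  4 × C: 2 H each → 8
  2 × C (aromatic): 1 H each → 2
  2 × C (aromatic): no H
  1 × C: 3 H
  1 × N (aromatic): 1 H
  1 × O: 1 H
  1 × O: no H
  Total hydrogens = 15.
Molecular formula: C9H15NO2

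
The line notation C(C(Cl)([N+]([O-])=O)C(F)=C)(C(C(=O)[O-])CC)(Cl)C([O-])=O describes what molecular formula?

[C9H8Cl2FNO6]2-

Heavy atoms from the SMILES: 9 C, 2 Cl, 1 F, 1 N, 6 O.
Implicit hydrogens by atom environment:
  5 × C: no H
  3 × O: no H
  3 × O (charge -1): no H
  2 × C: 2 H each → 4
  2 × Cl: no H
  1 × C: 3 H
  1 × C: 1 H
  1 × F: no H
  1 × N (charge +1): no H
  Total hydrogens = 8.
Net charge -2.
Molecular formula: [C9H8Cl2FNO6]2-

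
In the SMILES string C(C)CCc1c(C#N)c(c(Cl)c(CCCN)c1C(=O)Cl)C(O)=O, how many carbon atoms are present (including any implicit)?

16

The symbol for carbon appears 16 times in the SMILES. Lowercase c denotes aromatic carbon and counts toward C.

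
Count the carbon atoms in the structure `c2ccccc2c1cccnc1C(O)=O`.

The symbol for carbon appears 12 times in the SMILES. Lowercase c denotes aromatic carbon and counts toward C.

12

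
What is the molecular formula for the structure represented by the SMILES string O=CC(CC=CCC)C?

Heavy atoms from the SMILES: 8 C, 1 O.
Implicit hydrogens by atom environment:
  4 × C: 1 H each → 4
  2 × C: 3 H each → 6
  2 × C: 2 H each → 4
  1 × O: no H
  Total hydrogens = 14.
Molecular formula: C8H14O

C8H14O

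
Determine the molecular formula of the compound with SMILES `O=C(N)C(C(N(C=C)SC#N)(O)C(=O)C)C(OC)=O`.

C10H13N3O5S

Heavy atoms from the SMILES: 10 C, 3 N, 5 O, 1 S.
Implicit hydrogens by atom environment:
  5 × C: no H
  4 × O: no H
  2 × C: 3 H each → 6
  2 × C: 1 H each → 2
  2 × N: no H
  1 × C: 2 H
  1 × N: 2 H
  1 × O: 1 H
  1 × S: no H
  Total hydrogens = 13.
Molecular formula: C10H13N3O5S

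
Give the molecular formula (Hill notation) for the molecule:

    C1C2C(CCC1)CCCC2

Heavy atoms from the SMILES: 10 C.
Implicit hydrogens by atom environment:
  8 × C: 2 H each → 16
  2 × C: 1 H each → 2
  Total hydrogens = 18.
Molecular formula: C10H18

C10H18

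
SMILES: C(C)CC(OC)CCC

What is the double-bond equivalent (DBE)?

0

Molecular formula from the SMILES: C8H18O.
DoU = (2C + 2 + N − H − X)/2 = (2·8 + 2 + 0 − 18 − 0)/2 = 0/2 = 0.
(Structurally: 0 ring(s) + 0 π bond(s) = 0.)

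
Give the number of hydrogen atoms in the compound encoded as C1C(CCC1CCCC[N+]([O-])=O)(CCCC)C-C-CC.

33

Hydrogens are implicit in SMILES; fill each atom to its normal valence:
  13 × C: 2 H each → 26
  2 × C: 3 H each → 6
  1 × C: 1 H
  1 × C: no H
  1 × N (charge +1): no H
  1 × O: no H
  1 × O (charge -1): no H
  Total hydrogens = 33.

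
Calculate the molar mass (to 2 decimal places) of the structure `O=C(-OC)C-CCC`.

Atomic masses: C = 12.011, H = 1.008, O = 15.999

Molecular formula: C6H12O2.
M = 6×12.011 + 12×1.008 + 2×15.999 = 116.16 g/mol.

116.16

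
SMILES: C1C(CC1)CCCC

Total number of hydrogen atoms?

Hydrogens are implicit in SMILES; fill each atom to its normal valence:
  6 × C: 2 H each → 12
  1 × C: 3 H
  1 × C: 1 H
  Total hydrogens = 16.

16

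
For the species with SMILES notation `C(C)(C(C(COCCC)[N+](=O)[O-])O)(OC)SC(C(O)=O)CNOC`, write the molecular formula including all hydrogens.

C13H26N2O8S

Heavy atoms from the SMILES: 13 C, 2 N, 8 O, 1 S.
Implicit hydrogens by atom environment:
  5 × O: no H
  4 × C: 3 H each → 12
  4 × C: 2 H each → 8
  3 × C: 1 H each → 3
  2 × C: no H
  2 × O: 1 H each → 2
  1 × N: 1 H
  1 × N (charge +1): no H
  1 × O (charge -1): no H
  1 × S: no H
  Total hydrogens = 26.
Molecular formula: C13H26N2O8S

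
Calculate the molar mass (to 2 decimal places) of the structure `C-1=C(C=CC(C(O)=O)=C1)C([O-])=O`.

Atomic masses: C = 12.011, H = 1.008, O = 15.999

165.12

Molecular formula: C8H5O4-.
M = 8×12.011 + 5×1.008 + 4×15.999 = 165.12 g/mol.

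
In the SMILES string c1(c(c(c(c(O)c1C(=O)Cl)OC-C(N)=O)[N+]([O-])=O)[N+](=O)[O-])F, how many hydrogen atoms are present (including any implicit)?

Hydrogens are implicit in SMILES; fill each atom to its normal valence:
  6 × C (aromatic): no H
  5 × O: no H
  2 × C: no H
  2 × N (charge +1): no H
  2 × O (charge -1): no H
  1 × C: 2 H
  1 × Cl: no H
  1 × F: no H
  1 × N: 2 H
  1 × O: 1 H
  Total hydrogens = 5.

5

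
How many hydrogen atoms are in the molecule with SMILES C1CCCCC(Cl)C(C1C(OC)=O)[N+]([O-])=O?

Hydrogens are implicit in SMILES; fill each atom to its normal valence:
  5 × C: 2 H each → 10
  3 × C: 1 H each → 3
  3 × O: no H
  1 × C: 3 H
  1 × C: no H
  1 × Cl: no H
  1 × N (charge +1): no H
  1 × O (charge -1): no H
  Total hydrogens = 16.

16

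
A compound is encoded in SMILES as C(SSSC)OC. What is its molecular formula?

Heavy atoms from the SMILES: 3 C, 1 O, 3 S.
Implicit hydrogens by atom environment:
  3 × S: no H
  2 × C: 3 H each → 6
  1 × C: 2 H
  1 × O: no H
  Total hydrogens = 8.
Molecular formula: C3H8OS3

C3H8OS3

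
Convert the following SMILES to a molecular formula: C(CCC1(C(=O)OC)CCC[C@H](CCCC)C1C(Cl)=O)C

Heavy atoms from the SMILES: 17 C, 1 Cl, 3 O.
Implicit hydrogens by atom environment:
  9 × C: 2 H each → 18
  3 × C: 3 H each → 9
  3 × C: no H
  3 × O: no H
  2 × C: 1 H each → 2
  1 × Cl: no H
  Total hydrogens = 29.
Molecular formula: C17H29ClO3

C17H29ClO3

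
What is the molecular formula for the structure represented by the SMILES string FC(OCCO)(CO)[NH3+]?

Heavy atoms from the SMILES: 4 C, 1 F, 1 N, 3 O.
Implicit hydrogens by atom environment:
  3 × C: 2 H each → 6
  2 × O: 1 H each → 2
  1 × C: no H
  1 × F: no H
  1 × N (charge +1): 3 H
  1 × O: no H
  Total hydrogens = 11.
Net charge +1.
Molecular formula: C4H11FNO3+

C4H11FNO3+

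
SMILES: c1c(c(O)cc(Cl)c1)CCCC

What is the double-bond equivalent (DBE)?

4

Molecular formula from the SMILES: C10H13ClO.
DoU = (2C + 2 + N − H − X)/2 = (2·10 + 2 + 0 − 13 − 1)/2 = 8/2 = 4.
(Structurally: 1 ring(s) + 3 π bond(s) = 4.)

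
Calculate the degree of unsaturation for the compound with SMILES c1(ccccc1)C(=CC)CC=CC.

Molecular formula from the SMILES: C13H16.
DoU = (2C + 2 + N − H − X)/2 = (2·13 + 2 + 0 − 16 − 0)/2 = 12/2 = 6.
(Structurally: 1 ring(s) + 5 π bond(s) = 6.)

6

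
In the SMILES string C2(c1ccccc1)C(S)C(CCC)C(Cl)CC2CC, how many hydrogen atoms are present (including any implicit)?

Hydrogens are implicit in SMILES; fill each atom to its normal valence:
  5 × C: 1 H each → 5
  5 × C (aromatic): 1 H each → 5
  4 × C: 2 H each → 8
  2 × C: 3 H each → 6
  1 × C (aromatic): no H
  1 × Cl: no H
  1 × S: 1 H
  Total hydrogens = 25.

25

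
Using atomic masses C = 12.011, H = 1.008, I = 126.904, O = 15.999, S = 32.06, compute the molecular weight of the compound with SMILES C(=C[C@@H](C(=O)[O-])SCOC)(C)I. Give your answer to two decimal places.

301.12

Molecular formula: C7H10IO3S-.
M = 7×12.011 + 10×1.008 + 1×126.904 + 3×15.999 + 1×32.06 = 301.12 g/mol.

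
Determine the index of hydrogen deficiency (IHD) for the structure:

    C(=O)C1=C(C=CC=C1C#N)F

7

Molecular formula from the SMILES: C8H4FNO.
DoU = (2C + 2 + N − H − X)/2 = (2·8 + 2 + 1 − 4 − 1)/2 = 14/2 = 7.
(Structurally: 1 ring(s) + 6 π bond(s) = 7.)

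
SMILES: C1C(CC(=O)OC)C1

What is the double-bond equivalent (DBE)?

Molecular formula from the SMILES: C6H10O2.
DoU = (2C + 2 + N − H − X)/2 = (2·6 + 2 + 0 − 10 − 0)/2 = 4/2 = 2.
(Structurally: 1 ring(s) + 1 π bond(s) = 2.)

2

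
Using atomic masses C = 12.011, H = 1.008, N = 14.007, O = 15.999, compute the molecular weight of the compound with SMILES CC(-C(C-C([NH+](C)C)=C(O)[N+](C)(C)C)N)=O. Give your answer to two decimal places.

Molecular formula: [C11H25N3O2]2+.
M = 11×12.011 + 25×1.008 + 3×14.007 + 2×15.999 = 231.34 g/mol.

231.34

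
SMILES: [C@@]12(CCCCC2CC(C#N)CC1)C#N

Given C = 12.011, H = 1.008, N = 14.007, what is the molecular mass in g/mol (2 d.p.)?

Molecular formula: C12H16N2.
M = 12×12.011 + 16×1.008 + 2×14.007 = 188.27 g/mol.

188.27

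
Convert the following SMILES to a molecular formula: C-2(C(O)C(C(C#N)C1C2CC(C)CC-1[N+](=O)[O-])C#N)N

C13H18N4O3

Heavy atoms from the SMILES: 13 C, 4 N, 3 O.
Implicit hydrogens by atom environment:
  8 × C: 1 H each → 8
  2 × C: 2 H each → 4
  2 × C: no H
  2 × N: no H
  1 × C: 3 H
  1 × N: 2 H
  1 × N (charge +1): no H
  1 × O: 1 H
  1 × O: no H
  1 × O (charge -1): no H
  Total hydrogens = 18.
Molecular formula: C13H18N4O3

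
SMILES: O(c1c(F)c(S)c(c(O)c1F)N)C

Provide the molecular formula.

Heavy atoms from the SMILES: 7 C, 2 F, 1 N, 2 O, 1 S.
Implicit hydrogens by atom environment:
  6 × C (aromatic): no H
  2 × F: no H
  1 × C: 3 H
  1 × N: 2 H
  1 × O: 1 H
  1 × O: no H
  1 × S: 1 H
  Total hydrogens = 7.
Molecular formula: C7H7F2NO2S

C7H7F2NO2S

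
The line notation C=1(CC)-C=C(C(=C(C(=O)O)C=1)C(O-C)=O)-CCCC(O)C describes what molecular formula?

Heavy atoms from the SMILES: 16 C, 5 O.
Implicit hydrogens by atom environment:
  4 × C: 2 H each → 8
  4 × C (aromatic): no H
  3 × C: 3 H each → 9
  3 × O: no H
  2 × C (aromatic): 1 H each → 2
  2 × C: no H
  2 × O: 1 H each → 2
  1 × C: 1 H
  Total hydrogens = 22.
Molecular formula: C16H22O5

C16H22O5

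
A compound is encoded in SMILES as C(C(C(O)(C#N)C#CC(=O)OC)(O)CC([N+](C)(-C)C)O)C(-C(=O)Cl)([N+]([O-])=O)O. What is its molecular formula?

C15H21ClN3O9+

Heavy atoms from the SMILES: 15 C, 1 Cl, 3 N, 9 O.
Implicit hydrogens by atom environment:
  8 × C: no H
  4 × C: 3 H each → 12
  4 × O: 1 H each → 4
  4 × O: no H
  2 × C: 2 H each → 4
  2 × N (charge +1): no H
  1 × C: 1 H
  1 × Cl: no H
  1 × N: no H
  1 × O (charge -1): no H
  Total hydrogens = 21.
Net charge +1.
Molecular formula: C15H21ClN3O9+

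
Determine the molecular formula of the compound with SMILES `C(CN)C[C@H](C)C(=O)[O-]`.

Heavy atoms from the SMILES: 6 C, 1 N, 2 O.
Implicit hydrogens by atom environment:
  3 × C: 2 H each → 6
  1 × C: 3 H
  1 × C: 1 H
  1 × C: no H
  1 × N: 2 H
  1 × O: no H
  1 × O (charge -1): no H
  Total hydrogens = 12.
Net charge -1.
Molecular formula: C6H12NO2-

C6H12NO2-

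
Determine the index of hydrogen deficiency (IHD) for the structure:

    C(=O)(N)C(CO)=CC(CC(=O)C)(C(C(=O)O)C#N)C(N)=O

Molecular formula from the SMILES: C12H15N3O6.
DoU = (2C + 2 + N − H − X)/2 = (2·12 + 2 + 3 − 15 − 0)/2 = 14/2 = 7.
(Structurally: 0 ring(s) + 7 π bond(s) = 7.)

7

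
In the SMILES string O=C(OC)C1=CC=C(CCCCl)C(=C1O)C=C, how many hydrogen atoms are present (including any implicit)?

15

Hydrogens are implicit in SMILES; fill each atom to its normal valence:
  4 × C: 2 H each → 8
  4 × C (aromatic): no H
  2 × C (aromatic): 1 H each → 2
  2 × O: no H
  1 × C: 3 H
  1 × C: 1 H
  1 × C: no H
  1 × Cl: no H
  1 × O: 1 H
  Total hydrogens = 15.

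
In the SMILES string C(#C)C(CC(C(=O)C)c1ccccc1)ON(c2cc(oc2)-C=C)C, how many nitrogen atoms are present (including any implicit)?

The symbol for nitrogen appears 1 time in the SMILES.

1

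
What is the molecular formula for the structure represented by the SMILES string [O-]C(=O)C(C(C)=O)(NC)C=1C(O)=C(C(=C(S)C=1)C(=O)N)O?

C12H13N2O6S-

Heavy atoms from the SMILES: 12 C, 2 N, 6 O, 1 S.
Implicit hydrogens by atom environment:
  5 × C (aromatic): no H
  4 × C: no H
  3 × O: no H
  2 × C: 3 H each → 6
  2 × O: 1 H each → 2
  1 × C (aromatic): 1 H
  1 × N: 2 H
  1 × N: 1 H
  1 × O (charge -1): no H
  1 × S: 1 H
  Total hydrogens = 13.
Net charge -1.
Molecular formula: C12H13N2O6S-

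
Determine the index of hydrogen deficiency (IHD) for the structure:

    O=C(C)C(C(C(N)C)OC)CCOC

Molecular formula from the SMILES: C10H21NO3.
DoU = (2C + 2 + N − H − X)/2 = (2·10 + 2 + 1 − 21 − 0)/2 = 2/2 = 1.
(Structurally: 0 ring(s) + 1 π bond(s) = 1.)

1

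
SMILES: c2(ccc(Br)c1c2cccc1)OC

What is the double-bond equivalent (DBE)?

7

Molecular formula from the SMILES: C11H9BrO.
DoU = (2C + 2 + N − H − X)/2 = (2·11 + 2 + 0 − 9 − 1)/2 = 14/2 = 7.
(Structurally: 2 ring(s) + 5 π bond(s) = 7.)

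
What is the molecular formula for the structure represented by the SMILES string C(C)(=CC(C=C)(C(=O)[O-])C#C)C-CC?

Heavy atoms from the SMILES: 12 C, 2 O.
Implicit hydrogens by atom environment:
  4 × C: no H
  3 × C: 2 H each → 6
  3 × C: 1 H each → 3
  2 × C: 3 H each → 6
  1 × O: no H
  1 × O (charge -1): no H
  Total hydrogens = 15.
Net charge -1.
Molecular formula: C12H15O2-

C12H15O2-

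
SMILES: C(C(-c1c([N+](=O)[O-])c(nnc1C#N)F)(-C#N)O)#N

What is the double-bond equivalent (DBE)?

Molecular formula from the SMILES: C8HFN6O3.
DoU = (2C + 2 + N − H − X)/2 = (2·8 + 2 + 6 − 1 − 1)/2 = 22/2 = 11.
(Structurally: 1 ring(s) + 10 π bond(s) = 11.)

11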